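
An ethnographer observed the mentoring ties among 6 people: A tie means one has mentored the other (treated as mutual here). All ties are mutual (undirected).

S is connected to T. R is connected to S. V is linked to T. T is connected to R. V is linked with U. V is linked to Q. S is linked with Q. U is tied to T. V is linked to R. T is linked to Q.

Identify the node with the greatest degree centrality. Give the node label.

Degrees — Q:3, R:3, S:3, T:5, U:2, V:4.
The maximum is 5, attained only by T.

T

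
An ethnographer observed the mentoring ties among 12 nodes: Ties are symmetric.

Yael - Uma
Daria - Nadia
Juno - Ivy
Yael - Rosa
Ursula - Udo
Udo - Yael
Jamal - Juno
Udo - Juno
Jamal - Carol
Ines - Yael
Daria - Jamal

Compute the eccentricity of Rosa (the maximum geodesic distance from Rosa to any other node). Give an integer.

6

Distances from Rosa: Carol:5, Daria:5, Ines:2, Ivy:4, Jamal:4, Juno:3, Nadia:6, Udo:2, Uma:2, Ursula:3, Yael:1.
The largest is 6 (to Nadia), so the eccentricity of Rosa is 6.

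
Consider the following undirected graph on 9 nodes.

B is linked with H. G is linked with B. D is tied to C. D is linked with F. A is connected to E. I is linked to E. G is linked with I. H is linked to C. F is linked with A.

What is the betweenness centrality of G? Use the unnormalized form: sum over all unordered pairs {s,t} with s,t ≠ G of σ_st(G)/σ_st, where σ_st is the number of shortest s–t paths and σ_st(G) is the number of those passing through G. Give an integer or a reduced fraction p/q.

Pairs whose geodesics pass through G — A–B: 1; E–B: 1; E–H: 1; I–B: 1; I–H: 1; I–C: 1.
All other pairs contribute 0.
Summing the contributions gives betweenness(G) = 6.

6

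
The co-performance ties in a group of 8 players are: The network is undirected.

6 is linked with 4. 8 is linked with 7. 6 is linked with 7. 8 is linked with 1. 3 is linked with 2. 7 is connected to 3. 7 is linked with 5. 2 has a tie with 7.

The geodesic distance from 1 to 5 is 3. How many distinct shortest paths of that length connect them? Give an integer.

The shortest distance is 3, and the only length-3 path is 1–8–7–5. So there is exactly 1 shortest path.

1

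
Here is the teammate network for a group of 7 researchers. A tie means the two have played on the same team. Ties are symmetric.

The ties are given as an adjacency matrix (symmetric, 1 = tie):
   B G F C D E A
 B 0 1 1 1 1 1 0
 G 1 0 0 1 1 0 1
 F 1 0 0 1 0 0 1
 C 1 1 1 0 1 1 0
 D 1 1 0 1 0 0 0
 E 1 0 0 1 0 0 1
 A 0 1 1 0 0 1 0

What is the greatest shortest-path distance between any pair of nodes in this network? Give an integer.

2

Eccentricity of each node (its greatest distance to any other): A:2, B:2, C:2, D:2, E:2, F:2, G:2.
The maximum eccentricity is 2, realized for instance by the pair B–A via B – G – A. So the diameter is 2.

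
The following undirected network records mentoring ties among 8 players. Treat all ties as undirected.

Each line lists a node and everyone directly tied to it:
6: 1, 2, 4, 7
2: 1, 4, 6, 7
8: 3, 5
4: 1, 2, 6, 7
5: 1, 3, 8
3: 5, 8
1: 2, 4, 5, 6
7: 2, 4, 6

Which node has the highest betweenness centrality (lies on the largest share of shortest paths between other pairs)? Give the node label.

1

Unnormalized betweenness of each node: 1:12, 2:4/3, 3:0, 4:4/3, 5:10, 6:4/3, 7:0, 8:0.
1 has the largest value, 12, making it the main broker — the node through which the most shortest paths run.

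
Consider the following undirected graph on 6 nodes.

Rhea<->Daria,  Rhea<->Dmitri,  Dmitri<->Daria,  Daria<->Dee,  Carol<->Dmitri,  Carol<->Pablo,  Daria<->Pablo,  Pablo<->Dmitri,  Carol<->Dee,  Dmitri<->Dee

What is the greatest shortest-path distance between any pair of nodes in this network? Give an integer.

Eccentricity of each node (its greatest distance to any other): Carol:2, Daria:2, Dee:2, Dmitri:1, Pablo:2, Rhea:2.
The maximum eccentricity is 2, realized for instance by the pair Pablo–Dee via Pablo – Daria – Dee. So the diameter is 2.

2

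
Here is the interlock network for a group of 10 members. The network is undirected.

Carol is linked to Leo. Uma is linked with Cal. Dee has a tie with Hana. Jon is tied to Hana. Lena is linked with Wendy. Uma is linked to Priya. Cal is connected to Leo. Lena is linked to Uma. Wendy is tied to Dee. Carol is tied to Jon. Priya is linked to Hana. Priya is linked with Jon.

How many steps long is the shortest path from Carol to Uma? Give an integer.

One shortest route is Carol – Leo – Cal – Uma, which uses 3 edges, and at distance 2 from Carol we only reach {Cal, Hana, Priya}, which does not include Uma. So d(Carol,Uma) = 3.

3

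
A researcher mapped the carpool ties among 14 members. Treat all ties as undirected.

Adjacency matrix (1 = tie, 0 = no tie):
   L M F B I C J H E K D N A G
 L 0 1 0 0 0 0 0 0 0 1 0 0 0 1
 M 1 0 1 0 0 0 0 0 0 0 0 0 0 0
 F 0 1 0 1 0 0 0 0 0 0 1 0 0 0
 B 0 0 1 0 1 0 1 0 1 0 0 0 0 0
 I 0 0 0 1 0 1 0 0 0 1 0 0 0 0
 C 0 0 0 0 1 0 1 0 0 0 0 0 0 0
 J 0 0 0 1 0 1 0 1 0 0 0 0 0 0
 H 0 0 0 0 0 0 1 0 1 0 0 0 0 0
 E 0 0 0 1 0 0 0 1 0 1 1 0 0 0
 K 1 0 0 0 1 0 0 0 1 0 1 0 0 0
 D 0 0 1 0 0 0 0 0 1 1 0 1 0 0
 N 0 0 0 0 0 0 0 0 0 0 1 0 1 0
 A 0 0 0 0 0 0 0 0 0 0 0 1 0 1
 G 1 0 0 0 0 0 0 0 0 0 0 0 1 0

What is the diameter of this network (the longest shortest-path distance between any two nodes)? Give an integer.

5

Eccentricity of each node (its greatest distance to any other): A:5, B:4, C:5, D:3, E:3, F:3, G:5, H:4, I:4, J:5, K:3, L:4, M:4, N:4.
The maximum eccentricity is 5, realized for instance by the pair C–A via C – I – K – D – N – A. So the diameter is 5.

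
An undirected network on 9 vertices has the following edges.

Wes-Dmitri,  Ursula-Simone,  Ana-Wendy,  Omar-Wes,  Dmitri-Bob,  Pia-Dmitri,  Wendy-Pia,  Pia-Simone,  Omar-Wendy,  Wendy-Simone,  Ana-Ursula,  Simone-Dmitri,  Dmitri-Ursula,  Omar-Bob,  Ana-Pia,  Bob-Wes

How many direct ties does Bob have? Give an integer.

3

Bob is directly tied to Dmitri, Omar, and Wes. That is 3 neighbors, so the degree of Bob is 3.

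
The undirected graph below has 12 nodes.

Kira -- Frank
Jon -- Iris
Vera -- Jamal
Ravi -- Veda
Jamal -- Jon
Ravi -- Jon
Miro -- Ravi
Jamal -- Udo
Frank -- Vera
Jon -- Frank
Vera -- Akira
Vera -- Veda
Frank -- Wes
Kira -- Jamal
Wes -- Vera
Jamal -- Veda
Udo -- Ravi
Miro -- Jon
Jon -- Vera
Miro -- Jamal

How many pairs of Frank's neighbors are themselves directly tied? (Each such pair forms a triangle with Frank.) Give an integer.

Frank's neighbors: Jon, Kira, Vera, and Wes.
Neighbor pairs that are themselves tied: Frank–Jon–Vera; Frank–Vera–Wes. Each forms one triangle with Frank, for 2 in total.

2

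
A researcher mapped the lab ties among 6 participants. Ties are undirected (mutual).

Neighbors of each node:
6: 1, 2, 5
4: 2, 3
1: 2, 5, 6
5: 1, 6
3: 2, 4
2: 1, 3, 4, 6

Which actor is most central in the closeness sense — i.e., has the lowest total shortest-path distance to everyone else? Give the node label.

2

Farness (sum of distances to all others) for each node — 1:7, 2:6, 3:9, 4:9, 5:10, 6:7.
The smallest farness is 6, for 2, so 2 has the highest closeness.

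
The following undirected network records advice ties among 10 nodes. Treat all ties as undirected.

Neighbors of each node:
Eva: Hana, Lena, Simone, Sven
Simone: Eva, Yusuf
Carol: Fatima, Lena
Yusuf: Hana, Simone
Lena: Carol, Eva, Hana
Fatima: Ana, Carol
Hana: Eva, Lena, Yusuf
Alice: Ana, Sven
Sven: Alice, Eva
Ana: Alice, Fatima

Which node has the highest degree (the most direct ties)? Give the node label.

Eva

Degrees — Alice:2, Ana:2, Carol:2, Eva:4, Fatima:2, Hana:3, Lena:3, Simone:2, Sven:2, Yusuf:2.
The maximum is 4, attained only by Eva.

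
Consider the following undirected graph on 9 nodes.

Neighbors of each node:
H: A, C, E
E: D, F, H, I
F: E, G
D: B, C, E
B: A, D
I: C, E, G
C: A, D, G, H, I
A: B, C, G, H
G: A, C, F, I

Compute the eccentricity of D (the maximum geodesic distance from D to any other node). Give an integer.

Distances from D: A:2, B:1, C:1, E:1, F:2, G:2, H:2, I:2.
The largest is 2 (to G, I, H, A, and F), so the eccentricity of D is 2.

2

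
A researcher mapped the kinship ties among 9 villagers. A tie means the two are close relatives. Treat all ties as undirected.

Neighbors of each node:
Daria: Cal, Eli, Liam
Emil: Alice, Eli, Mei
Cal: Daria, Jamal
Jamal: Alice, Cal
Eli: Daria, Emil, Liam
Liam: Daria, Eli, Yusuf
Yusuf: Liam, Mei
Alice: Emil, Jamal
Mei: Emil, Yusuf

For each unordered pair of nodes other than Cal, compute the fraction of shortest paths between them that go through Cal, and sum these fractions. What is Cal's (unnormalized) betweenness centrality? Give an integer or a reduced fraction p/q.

7/2

Pairs whose geodesics pass through Cal — Alice–Daria: 1/2; Jamal–Daria: 1; Jamal–Eli: 1/2; Jamal–Liam: 1; Jamal–Yusuf: 1/2.
All other pairs contribute 0.
Summing the contributions gives betweenness(Cal) = 7/2.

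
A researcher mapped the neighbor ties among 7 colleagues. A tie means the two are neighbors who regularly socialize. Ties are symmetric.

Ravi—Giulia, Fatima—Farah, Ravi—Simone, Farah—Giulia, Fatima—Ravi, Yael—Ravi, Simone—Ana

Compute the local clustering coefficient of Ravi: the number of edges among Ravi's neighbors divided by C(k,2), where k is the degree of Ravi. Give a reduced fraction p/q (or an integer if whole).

Ravi's neighbors: Fatima, Giulia, Simone, and Yael (k = 4).
Possible neighbor pairs: C(4,2) = 6. Edges among them: none → e = 0.
Clustering(Ravi) = 0/6 = 0.

0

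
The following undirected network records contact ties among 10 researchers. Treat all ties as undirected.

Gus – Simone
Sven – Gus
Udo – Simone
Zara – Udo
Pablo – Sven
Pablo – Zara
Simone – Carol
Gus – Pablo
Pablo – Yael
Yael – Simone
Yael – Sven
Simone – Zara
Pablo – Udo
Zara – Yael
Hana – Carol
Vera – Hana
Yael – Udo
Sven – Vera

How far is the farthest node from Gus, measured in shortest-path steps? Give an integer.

Distances from Gus: Carol:2, Hana:3, Pablo:1, Simone:1, Sven:1, Udo:2, Vera:2, Yael:2, Zara:2.
The largest is 3 (to Hana), so the eccentricity of Gus is 3.

3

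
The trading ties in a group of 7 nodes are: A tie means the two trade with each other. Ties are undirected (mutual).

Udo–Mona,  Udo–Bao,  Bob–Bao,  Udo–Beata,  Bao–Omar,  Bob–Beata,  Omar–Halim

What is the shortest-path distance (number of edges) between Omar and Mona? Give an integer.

One shortest route is Omar – Bao – Udo – Mona, which uses 3 edges, and at distance 2 from Omar we only reach {Bob, Udo}, which does not include Mona. So d(Omar,Mona) = 3.

3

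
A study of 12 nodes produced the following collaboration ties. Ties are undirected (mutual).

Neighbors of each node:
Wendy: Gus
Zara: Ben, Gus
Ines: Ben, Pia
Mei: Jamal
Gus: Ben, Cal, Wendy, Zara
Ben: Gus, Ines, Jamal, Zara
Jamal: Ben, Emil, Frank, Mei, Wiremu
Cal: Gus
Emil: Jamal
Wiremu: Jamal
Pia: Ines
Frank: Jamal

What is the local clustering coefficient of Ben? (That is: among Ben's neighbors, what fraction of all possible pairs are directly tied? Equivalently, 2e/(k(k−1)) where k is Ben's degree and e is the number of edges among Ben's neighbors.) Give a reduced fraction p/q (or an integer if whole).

1/6

Ben's neighbors: Gus, Ines, Jamal, and Zara (k = 4).
Possible neighbor pairs: C(4,2) = 6. Edges among them: Gus–Zara → e = 1.
Clustering(Ben) = 1/6.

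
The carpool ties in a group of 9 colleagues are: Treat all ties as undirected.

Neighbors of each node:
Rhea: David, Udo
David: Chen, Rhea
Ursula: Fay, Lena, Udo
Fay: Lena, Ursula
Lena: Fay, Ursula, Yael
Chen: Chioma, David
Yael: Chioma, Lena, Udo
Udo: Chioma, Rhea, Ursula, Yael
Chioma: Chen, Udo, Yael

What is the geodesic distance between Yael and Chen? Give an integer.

2

One shortest route is Yael – Chioma – Chen, which uses 2 edges, and Yael and Chen are not directly tied, so nothing shorter exists. So d(Yael,Chen) = 2.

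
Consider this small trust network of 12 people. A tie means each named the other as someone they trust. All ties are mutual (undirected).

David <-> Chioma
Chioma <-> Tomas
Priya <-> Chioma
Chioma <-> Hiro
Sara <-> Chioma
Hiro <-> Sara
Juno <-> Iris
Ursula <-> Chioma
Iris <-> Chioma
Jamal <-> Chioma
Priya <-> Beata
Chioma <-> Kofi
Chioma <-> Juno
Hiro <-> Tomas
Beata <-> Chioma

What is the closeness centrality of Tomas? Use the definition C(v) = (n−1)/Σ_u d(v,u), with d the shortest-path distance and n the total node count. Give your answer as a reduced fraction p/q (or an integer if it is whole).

11/20

Distances from Tomas: Beata:2, Chioma:1, David:2, Hiro:1, Iris:2, Jamal:2, Juno:2, Kofi:2, Priya:2, Sara:2, Ursula:2. Sum = 20.
n = 12, so closeness = 11/20.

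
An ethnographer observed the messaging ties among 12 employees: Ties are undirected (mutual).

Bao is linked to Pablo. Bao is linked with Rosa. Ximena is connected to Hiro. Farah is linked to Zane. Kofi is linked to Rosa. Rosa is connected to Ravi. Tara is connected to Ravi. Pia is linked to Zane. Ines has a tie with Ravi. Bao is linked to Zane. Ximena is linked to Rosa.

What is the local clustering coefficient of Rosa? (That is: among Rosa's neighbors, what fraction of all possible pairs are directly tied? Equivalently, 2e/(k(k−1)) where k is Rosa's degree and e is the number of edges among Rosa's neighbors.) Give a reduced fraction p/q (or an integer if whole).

0

Rosa's neighbors: Bao, Kofi, Ravi, and Ximena (k = 4).
Possible neighbor pairs: C(4,2) = 6. Edges among them: none → e = 0.
Clustering(Rosa) = 0/6 = 0.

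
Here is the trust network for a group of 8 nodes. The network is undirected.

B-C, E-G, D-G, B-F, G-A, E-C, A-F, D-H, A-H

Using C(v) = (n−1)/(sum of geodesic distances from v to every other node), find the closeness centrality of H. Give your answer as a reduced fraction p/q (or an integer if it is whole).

7/16

Distances from H: A:1, B:3, C:4, D:1, E:3, F:2, G:2. Sum = 16.
n = 8, so closeness = 7/16.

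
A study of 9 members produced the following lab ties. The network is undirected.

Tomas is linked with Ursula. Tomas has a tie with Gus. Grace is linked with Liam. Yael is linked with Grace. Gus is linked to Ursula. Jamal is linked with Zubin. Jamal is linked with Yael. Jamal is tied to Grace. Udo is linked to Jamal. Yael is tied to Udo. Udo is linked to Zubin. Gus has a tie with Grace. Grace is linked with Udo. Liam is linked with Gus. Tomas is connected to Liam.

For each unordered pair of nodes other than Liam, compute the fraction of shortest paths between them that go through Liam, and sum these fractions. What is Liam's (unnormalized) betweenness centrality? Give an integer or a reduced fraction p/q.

5/2

Pairs whose geodesics pass through Liam — Tomas–Grace: 1/2; Tomas–Jamal: 1/2; Tomas–Zubin: 2/4; Tomas–Udo: 1/2; Tomas–Yael: 1/2.
All other pairs contribute 0.
Summing the contributions gives betweenness(Liam) = 5/2.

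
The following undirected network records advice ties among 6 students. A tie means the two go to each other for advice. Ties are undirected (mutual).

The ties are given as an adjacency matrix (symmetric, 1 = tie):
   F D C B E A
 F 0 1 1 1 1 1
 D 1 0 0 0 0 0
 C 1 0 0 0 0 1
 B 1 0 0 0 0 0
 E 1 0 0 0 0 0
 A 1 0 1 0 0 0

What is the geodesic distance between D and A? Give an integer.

One shortest route is D – F – A, which uses 2 edges, and D and A are not directly tied, so nothing shorter exists. So d(D,A) = 2.

2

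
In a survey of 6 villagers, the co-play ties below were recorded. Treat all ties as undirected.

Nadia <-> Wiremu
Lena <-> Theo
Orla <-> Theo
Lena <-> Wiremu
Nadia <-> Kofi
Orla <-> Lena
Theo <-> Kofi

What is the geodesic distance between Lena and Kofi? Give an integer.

2

One shortest route is Lena – Theo – Kofi, which uses 2 edges, and Lena and Kofi are not directly tied, so nothing shorter exists. So d(Lena,Kofi) = 2.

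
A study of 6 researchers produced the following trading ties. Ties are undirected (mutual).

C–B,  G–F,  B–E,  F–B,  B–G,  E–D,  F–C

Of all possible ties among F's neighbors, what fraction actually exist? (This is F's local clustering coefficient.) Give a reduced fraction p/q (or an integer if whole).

F's neighbors: B, C, and G (k = 3).
Possible neighbor pairs: C(3,2) = 3. Edges among them: B–C, B–G → e = 2.
Clustering(F) = 2/3.

2/3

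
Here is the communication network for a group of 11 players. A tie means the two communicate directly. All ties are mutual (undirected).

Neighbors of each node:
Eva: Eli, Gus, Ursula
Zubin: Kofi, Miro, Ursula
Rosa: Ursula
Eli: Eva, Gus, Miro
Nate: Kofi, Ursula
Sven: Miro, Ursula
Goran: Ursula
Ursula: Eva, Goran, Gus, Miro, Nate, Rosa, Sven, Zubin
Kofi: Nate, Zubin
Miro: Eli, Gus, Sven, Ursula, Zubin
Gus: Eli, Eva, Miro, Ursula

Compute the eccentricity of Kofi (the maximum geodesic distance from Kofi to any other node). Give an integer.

3

Distances from Kofi: Eli:3, Eva:3, Goran:3, Gus:3, Miro:2, Nate:1, Rosa:3, Sven:3, Ursula:2, Zubin:1.
The largest is 3 (to Gus, Sven, Eva, Rosa, Goran, and Eli), so the eccentricity of Kofi is 3.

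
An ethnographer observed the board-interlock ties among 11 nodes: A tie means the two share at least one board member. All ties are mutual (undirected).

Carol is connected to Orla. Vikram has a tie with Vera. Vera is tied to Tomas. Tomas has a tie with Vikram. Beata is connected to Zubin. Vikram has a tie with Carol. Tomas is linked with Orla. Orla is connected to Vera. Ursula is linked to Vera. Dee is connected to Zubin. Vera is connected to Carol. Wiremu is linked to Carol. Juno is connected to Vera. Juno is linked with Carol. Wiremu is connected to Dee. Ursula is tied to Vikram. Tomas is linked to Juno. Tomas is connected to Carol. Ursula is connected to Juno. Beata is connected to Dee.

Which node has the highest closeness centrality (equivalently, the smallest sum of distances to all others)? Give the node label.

Farness (sum of distances to all others) for each node — Beata:32, Carol:16, Dee:24, Juno:21, Orla:22, Tomas:20, Ursula:26, Vera:19, Vikram:21, Wiremu:19, Zubin:32.
The smallest farness is 16, for Carol, so Carol has the highest closeness.

Carol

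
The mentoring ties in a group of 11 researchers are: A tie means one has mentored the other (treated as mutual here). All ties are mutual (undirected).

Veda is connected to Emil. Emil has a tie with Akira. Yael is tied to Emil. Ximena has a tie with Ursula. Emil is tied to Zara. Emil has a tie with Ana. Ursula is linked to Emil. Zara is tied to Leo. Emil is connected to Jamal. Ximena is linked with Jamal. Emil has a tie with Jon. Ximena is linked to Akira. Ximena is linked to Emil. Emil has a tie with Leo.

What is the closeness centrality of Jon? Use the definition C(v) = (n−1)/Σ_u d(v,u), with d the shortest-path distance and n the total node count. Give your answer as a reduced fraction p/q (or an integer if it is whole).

Distances from Jon: Akira:2, Ana:2, Emil:1, Jamal:2, Leo:2, Ursula:2, Veda:2, Ximena:2, Yael:2, Zara:2. Sum = 19.
n = 11, so closeness = 10/19.

10/19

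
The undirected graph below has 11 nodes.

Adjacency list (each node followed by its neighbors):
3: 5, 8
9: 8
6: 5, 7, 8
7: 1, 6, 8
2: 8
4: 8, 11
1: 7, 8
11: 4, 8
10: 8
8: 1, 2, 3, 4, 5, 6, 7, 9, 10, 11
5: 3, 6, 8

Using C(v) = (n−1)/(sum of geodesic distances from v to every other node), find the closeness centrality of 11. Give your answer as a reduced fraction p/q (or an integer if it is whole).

5/9

Distances from 11: 1:2, 2:2, 3:2, 4:1, 5:2, 6:2, 7:2, 8:1, 9:2, 10:2. Sum = 18.
n = 11, so closeness = 10/18 = 5/9.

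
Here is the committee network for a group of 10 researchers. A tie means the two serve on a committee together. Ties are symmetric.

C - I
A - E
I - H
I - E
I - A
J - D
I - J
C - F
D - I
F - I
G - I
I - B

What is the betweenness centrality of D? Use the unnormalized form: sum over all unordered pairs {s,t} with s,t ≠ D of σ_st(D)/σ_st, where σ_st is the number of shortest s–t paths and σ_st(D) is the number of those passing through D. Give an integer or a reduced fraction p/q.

0

No shortest path between any pair of other nodes passes through D.
Summing the contributions gives betweenness(D) = 0.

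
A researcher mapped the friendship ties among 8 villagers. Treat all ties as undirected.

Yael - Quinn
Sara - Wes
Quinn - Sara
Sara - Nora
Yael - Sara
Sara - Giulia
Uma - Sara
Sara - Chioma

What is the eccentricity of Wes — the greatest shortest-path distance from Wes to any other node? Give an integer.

2

Distances from Wes: Chioma:2, Giulia:2, Nora:2, Quinn:2, Sara:1, Uma:2, Yael:2.
The largest is 2 (to Chioma, Quinn, Giulia, Nora, Yael, and Uma), so the eccentricity of Wes is 2.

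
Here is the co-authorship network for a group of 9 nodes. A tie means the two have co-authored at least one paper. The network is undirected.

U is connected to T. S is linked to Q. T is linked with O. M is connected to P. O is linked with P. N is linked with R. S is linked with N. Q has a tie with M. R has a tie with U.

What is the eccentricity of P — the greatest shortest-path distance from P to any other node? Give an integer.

4

Distances from P: M:1, N:4, O:1, Q:2, R:4, S:3, T:2, U:3.
The largest is 4 (to N and R), so the eccentricity of P is 4.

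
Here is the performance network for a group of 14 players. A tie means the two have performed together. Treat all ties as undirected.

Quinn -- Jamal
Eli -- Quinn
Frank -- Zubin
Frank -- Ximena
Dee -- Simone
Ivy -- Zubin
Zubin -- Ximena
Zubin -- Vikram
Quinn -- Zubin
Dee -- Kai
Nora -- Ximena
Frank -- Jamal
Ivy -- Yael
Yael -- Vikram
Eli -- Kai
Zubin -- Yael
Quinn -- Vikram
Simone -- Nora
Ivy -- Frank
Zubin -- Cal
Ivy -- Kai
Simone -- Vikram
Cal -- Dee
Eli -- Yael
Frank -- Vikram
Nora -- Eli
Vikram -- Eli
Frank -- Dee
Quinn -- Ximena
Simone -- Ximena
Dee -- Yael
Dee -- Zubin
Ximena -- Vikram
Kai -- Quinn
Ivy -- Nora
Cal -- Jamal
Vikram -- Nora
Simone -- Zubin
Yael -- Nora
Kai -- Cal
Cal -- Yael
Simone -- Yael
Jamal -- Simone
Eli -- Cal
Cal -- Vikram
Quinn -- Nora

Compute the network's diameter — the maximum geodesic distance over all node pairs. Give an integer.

2

Eccentricity of each node (its greatest distance to any other): Cal:2, Dee:2, Eli:2, Frank:2, Ivy:2, Jamal:2, Kai:2, Nora:2, Quinn:2, Simone:2, Vikram:2, Ximena:2, Yael:2, Zubin:2.
The maximum eccentricity is 2, realized for instance by the pair Cal–Ivy via Cal – Zubin – Ivy. So the diameter is 2.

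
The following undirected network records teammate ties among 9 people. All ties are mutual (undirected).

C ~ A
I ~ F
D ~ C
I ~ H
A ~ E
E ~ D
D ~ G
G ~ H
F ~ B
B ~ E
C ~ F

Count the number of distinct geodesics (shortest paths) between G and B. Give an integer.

1

The shortest distance is 3, and the only length-3 path is G–D–E–B. So there is exactly 1 shortest path.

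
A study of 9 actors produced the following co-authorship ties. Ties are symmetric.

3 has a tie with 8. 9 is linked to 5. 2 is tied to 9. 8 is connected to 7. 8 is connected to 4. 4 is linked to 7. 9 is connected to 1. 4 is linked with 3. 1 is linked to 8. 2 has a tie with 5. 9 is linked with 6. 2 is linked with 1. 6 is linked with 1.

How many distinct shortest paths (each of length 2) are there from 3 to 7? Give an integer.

2

The shortest distance is 2. The length-2 paths are: 3–4–7; 3–8–7.
That gives 2 distinct shortest paths.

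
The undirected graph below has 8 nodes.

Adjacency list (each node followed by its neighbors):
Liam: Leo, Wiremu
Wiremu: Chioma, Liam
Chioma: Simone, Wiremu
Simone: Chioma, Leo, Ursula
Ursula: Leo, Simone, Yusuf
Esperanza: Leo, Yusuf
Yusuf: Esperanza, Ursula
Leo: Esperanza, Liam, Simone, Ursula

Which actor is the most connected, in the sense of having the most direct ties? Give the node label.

Degrees — Chioma:2, Esperanza:2, Leo:4, Liam:2, Simone:3, Ursula:3, Wiremu:2, Yusuf:2.
The maximum is 4, attained only by Leo.

Leo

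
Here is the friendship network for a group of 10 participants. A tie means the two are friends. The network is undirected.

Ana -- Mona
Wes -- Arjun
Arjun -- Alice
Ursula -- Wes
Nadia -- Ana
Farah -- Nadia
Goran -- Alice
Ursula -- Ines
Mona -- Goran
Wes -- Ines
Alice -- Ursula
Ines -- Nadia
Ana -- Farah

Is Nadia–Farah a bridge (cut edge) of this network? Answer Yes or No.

Even without that edge, Nadia still reaches Farah via Nadia – Ana – Farah, so the network stays connected. Not a bridge.

No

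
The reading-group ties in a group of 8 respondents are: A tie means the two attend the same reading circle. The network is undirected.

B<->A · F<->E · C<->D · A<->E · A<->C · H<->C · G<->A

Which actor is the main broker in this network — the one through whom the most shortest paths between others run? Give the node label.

A

Unnormalized betweenness of each node: A:17, B:0, C:11, D:0, E:6, F:0, G:0, H:0.
A has the largest value, 17, making it the main broker — the node through which the most shortest paths run.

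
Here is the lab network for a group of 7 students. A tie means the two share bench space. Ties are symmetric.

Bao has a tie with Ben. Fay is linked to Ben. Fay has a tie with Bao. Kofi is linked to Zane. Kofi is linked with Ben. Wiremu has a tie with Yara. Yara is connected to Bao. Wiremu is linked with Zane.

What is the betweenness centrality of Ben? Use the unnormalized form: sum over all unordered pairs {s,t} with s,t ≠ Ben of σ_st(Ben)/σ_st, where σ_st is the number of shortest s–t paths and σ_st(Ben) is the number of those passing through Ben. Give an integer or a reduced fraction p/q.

4

Pairs whose geodesics pass through Ben — Bao–Kofi: 1; Bao–Zane: 1/2; Fay–Kofi: 1; Fay–Zane: 1; Kofi–Yara: 1/2.
All other pairs contribute 0.
Summing the contributions gives betweenness(Ben) = 4.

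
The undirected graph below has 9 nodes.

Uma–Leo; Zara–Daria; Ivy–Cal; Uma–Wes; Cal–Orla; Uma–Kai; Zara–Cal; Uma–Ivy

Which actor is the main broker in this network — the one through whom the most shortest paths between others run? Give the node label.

Uma

Unnormalized betweenness of each node: Cal:17, Daria:0, Ivy:16, Kai:0, Leo:0, Orla:0, Uma:18, Wes:0, Zara:7.
Uma has the largest value, 18, making it the main broker — the node through which the most shortest paths run.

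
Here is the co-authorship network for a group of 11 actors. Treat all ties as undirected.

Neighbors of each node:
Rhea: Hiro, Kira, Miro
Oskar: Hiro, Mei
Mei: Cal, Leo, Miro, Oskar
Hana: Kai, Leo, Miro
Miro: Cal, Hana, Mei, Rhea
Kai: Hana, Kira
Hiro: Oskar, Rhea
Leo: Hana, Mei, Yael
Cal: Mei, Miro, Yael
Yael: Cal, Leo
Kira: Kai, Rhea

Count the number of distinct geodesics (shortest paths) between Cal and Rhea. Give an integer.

The shortest distance is 2, and the only length-2 path is Cal–Miro–Rhea. So there is exactly 1 shortest path.

1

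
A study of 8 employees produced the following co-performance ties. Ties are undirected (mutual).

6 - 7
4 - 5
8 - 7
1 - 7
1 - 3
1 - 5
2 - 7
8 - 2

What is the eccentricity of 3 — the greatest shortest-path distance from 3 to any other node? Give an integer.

Distances from 3: 1:1, 2:3, 4:3, 5:2, 6:3, 7:2, 8:3.
The largest is 3 (to 4, 2, 8, and 6), so the eccentricity of 3 is 3.

3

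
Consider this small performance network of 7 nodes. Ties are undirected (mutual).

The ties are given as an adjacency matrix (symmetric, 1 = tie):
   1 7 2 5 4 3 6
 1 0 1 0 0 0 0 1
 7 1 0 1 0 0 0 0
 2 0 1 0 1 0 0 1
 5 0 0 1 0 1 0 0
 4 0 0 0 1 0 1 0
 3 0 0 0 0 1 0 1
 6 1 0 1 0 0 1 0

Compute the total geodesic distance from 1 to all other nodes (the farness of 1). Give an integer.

12

Distances from 1: 2:2, 3:2, 4:3, 5:3, 6:1, 7:1.
Sum = 2 + 2 + 3 + 3 + 1 + 1 = 12.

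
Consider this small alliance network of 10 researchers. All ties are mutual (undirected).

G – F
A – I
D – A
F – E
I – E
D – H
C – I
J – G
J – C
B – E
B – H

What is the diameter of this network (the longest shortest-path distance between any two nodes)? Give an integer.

5

Eccentricity of each node (its greatest distance to any other): A:4, B:4, C:4, D:5, E:3, F:4, G:5, H:5, I:3, J:5.
The maximum eccentricity is 5, realized for instance by the pair G–D via G – F – E – B – H – D. So the diameter is 5.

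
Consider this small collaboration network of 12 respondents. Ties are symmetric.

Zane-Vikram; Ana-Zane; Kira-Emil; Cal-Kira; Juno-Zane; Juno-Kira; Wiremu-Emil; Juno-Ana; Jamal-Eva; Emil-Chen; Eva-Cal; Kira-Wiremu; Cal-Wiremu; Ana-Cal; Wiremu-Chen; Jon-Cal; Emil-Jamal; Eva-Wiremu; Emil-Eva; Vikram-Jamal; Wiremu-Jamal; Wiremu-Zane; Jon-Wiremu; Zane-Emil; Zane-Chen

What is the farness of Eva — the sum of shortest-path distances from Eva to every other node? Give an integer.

Distances from Eva: Ana:2, Cal:1, Chen:2, Emil:1, Jamal:1, Jon:2, Juno:3, Kira:2, Vikram:2, Wiremu:1, Zane:2.
Sum = 2 + 1 + 2 + 1 + 1 + 2 + 3 + 2 + 2 + 1 + 2 = 19.

19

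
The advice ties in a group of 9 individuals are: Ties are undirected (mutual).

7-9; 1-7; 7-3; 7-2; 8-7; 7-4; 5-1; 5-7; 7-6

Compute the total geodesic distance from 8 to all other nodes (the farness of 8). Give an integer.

15

Distances from 8: 1:2, 2:2, 3:2, 4:2, 5:2, 6:2, 7:1, 9:2.
Sum = 2 + 2 + 2 + 2 + 2 + 2 + 1 + 2 = 15.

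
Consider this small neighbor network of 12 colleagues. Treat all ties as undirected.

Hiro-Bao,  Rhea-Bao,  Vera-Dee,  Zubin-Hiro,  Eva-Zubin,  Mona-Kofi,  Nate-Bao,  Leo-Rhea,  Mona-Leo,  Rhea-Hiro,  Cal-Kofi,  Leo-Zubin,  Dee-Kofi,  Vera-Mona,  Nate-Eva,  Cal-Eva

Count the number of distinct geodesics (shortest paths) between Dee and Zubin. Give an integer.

3

The shortest distance is 4. The length-4 paths are: Dee–Kofi–Mona–Leo–Zubin; Dee–Vera–Mona–Leo–Zubin; Dee–Kofi–Cal–Eva–Zubin.
That gives 3 distinct shortest paths.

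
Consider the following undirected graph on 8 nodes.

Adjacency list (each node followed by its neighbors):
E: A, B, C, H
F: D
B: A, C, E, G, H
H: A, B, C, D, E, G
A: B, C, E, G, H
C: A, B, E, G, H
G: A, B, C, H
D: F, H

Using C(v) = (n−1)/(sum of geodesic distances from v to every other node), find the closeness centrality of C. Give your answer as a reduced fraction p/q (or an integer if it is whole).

Distances from C: A:1, B:1, D:2, E:1, F:3, G:1, H:1. Sum = 10.
n = 8, so closeness = 7/10.

7/10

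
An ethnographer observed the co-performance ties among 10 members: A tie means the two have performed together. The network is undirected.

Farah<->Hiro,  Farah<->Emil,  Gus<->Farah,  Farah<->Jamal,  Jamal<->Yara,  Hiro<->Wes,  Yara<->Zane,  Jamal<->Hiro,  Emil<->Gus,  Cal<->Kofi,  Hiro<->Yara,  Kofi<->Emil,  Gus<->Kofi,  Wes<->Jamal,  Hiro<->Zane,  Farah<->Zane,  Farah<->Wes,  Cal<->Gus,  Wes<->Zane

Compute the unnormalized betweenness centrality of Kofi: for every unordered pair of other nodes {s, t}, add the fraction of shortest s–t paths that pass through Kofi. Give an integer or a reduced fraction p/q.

Pairs whose geodesics pass through Kofi — Cal–Emil: 1/2.
All other pairs contribute 0.
Summing the contributions gives betweenness(Kofi) = 1/2.

1/2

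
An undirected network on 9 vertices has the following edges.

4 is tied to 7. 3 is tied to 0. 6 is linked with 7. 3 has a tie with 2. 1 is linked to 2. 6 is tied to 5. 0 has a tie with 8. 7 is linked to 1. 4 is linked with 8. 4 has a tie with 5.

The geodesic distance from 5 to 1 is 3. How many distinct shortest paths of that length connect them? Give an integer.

The shortest distance is 3. The length-3 paths are: 5–6–7–1; 5–4–7–1.
That gives 2 distinct shortest paths.

2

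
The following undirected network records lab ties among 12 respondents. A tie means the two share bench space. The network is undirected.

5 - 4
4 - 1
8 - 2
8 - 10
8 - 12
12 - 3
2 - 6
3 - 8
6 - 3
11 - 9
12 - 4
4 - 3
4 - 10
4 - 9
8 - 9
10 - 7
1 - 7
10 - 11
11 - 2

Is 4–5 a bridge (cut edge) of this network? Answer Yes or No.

Yes

Without the 4–5 edge there is no alternate route between 4 and 5, so the network disconnects. It is a bridge.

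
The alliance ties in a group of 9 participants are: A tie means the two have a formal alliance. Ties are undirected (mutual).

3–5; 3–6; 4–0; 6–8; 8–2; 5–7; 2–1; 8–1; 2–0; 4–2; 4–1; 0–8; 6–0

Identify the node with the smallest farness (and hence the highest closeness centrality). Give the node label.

6

Farness (sum of distances to all others) for each node — 0:15, 1:19, 2:18, 3:17, 4:19, 5:22, 6:14, 7:29, 8:15.
The smallest farness is 14, for 6, so 6 has the highest closeness.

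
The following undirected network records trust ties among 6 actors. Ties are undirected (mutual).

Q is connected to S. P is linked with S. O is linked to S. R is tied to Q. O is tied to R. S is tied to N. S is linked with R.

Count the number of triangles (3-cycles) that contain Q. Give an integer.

1

Q's neighbors: R and S.
Neighbor pairs that are themselves tied: Q–R–S. Each forms one triangle with Q, for 1 in total.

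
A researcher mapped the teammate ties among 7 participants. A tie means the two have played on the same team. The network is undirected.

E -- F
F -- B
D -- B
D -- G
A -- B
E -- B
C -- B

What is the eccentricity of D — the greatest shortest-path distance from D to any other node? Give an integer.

Distances from D: A:2, B:1, C:2, E:2, F:2, G:1.
The largest is 2 (to A, C, F, and E), so the eccentricity of D is 2.

2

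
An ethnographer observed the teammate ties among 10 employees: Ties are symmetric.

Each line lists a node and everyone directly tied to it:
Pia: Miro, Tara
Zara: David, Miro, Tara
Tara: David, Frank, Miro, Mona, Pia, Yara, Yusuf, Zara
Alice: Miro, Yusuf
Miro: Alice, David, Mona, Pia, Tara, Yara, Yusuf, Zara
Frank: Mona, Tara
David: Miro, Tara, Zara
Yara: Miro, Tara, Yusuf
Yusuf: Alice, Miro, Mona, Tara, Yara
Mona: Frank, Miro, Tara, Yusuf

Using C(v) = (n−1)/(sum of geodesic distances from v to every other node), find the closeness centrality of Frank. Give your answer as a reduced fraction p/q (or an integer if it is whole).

9/17

Distances from Frank: Alice:3, David:2, Miro:2, Mona:1, Pia:2, Tara:1, Yara:2, Yusuf:2, Zara:2. Sum = 17.
n = 10, so closeness = 9/17.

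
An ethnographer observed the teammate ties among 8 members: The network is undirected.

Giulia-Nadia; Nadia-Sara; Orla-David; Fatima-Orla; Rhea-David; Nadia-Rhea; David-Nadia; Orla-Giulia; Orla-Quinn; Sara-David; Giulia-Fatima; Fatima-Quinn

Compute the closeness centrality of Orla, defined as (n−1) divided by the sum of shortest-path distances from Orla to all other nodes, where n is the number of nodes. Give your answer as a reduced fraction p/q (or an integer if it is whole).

Distances from Orla: David:1, Fatima:1, Giulia:1, Nadia:2, Quinn:1, Rhea:2, Sara:2. Sum = 10.
n = 8, so closeness = 7/10.

7/10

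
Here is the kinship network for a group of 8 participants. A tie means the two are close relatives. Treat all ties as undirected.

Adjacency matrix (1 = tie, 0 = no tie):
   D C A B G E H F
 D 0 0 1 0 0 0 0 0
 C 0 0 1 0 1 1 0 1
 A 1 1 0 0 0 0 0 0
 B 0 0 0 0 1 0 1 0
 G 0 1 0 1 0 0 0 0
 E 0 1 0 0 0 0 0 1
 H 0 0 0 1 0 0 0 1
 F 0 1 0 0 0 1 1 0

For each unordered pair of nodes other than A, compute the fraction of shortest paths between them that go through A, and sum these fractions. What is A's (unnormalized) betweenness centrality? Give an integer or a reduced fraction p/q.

6

Pairs whose geodesics pass through A — D–C: 1; D–B: 1; D–G: 1; D–E: 1; D–H: 1; D–F: 1.
All other pairs contribute 0.
Summing the contributions gives betweenness(A) = 6.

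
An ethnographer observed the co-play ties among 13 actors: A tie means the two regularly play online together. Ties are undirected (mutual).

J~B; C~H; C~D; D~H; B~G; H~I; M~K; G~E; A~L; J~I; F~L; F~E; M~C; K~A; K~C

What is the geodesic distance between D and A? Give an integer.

One shortest route is D – C – K – A, which uses 3 edges, and at distance 2 from D we only reach {I, K, M}, which does not include A. So d(D,A) = 3.

3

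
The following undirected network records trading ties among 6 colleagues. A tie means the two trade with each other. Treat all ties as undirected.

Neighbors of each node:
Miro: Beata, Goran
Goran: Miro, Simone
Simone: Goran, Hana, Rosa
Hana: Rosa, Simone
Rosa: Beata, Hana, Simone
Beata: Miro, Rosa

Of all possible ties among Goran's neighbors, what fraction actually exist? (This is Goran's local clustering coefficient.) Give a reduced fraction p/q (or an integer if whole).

Goran's neighbors: Miro and Simone (k = 2).
Possible neighbor pairs: C(2,2) = 1. Edges among them: none → e = 0.
Clustering(Goran) = 0/1.

0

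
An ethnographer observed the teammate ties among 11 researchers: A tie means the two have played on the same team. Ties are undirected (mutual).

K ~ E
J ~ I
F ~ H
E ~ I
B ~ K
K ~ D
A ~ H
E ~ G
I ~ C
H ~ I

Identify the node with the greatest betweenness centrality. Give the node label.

Unnormalized betweenness of each node: A:0, B:0, C:0, D:0, E:27, F:0, G:0, H:17, I:32, J:0, K:17.
I has the largest value, 32, making it the main broker — the node through which the most shortest paths run.

I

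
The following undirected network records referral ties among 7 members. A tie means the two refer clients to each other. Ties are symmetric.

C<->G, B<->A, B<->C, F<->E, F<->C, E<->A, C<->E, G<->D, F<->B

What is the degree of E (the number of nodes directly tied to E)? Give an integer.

E is directly tied to A, C, and F. That is 3 neighbors, so the degree of E is 3.

3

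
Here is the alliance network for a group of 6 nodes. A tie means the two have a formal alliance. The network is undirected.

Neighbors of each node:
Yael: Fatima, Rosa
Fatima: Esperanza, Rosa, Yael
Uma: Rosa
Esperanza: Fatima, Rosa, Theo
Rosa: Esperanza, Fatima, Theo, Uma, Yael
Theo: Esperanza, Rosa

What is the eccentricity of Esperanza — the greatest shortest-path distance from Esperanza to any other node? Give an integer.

Distances from Esperanza: Fatima:1, Rosa:1, Theo:1, Uma:2, Yael:2.
The largest is 2 (to Yael and Uma), so the eccentricity of Esperanza is 2.

2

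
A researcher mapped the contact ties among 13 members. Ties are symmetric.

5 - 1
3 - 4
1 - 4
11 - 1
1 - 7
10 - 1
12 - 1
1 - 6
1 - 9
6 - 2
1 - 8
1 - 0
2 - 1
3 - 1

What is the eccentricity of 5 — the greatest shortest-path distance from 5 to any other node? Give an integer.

2

Distances from 5: 0:2, 1:1, 2:2, 3:2, 4:2, 6:2, 7:2, 8:2, 9:2, 10:2, 11:2, 12:2.
The largest is 2 (to 4, 0, 12, 2, 3, 6, 7, 9, 11, 10, and 8), so the eccentricity of 5 is 2.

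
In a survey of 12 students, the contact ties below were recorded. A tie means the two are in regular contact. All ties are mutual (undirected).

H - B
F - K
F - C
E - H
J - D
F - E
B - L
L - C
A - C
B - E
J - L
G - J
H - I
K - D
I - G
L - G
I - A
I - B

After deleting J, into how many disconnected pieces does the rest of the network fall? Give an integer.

1

J's neighbors (D, G, and L) remain reachable from one another through other ties, so the rest of the network stays in one piece.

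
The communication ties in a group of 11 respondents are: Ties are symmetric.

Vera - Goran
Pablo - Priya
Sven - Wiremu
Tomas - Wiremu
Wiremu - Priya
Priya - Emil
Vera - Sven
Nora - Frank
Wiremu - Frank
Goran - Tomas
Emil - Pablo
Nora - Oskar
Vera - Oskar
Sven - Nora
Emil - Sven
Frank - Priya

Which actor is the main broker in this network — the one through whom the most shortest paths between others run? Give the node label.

Sven

Unnormalized betweenness of each node: Emil:14/3, Frank:25/6, Goran:2, Nora:11/2, Oskar:4/3, Pablo:0, Priya:19/3, Sven:13, Tomas:7/2, Vera:43/6, Wiremu:31/3.
Sven has the largest value, 13, making it the main broker — the node through which the most shortest paths run.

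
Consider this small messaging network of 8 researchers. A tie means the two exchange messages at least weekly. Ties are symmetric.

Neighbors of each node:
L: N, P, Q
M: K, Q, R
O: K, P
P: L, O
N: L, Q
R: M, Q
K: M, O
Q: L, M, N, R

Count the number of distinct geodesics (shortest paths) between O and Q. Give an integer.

The shortest distance is 3. The length-3 paths are: O–K–M–Q; O–P–L–Q.
That gives 2 distinct shortest paths.

2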